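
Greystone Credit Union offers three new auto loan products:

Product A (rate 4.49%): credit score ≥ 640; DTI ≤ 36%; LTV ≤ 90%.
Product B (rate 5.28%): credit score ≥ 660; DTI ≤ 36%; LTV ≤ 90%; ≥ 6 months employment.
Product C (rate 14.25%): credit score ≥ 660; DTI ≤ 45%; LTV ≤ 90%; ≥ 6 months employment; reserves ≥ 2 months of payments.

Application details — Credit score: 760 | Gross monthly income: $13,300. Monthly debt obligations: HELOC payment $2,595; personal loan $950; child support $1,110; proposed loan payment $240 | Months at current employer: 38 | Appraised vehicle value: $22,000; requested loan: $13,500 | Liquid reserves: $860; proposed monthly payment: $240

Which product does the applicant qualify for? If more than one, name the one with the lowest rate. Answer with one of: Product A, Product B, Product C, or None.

Product C

Total debts = (2,595 + 950 + 1,110 + 240) = 4,895; DTI = 4,895/13,300 = 36.8%.
LTV = 13,500/22,000 = 61.4%.
Reserves = 860/240 = 3.6 months.
Product A: score 760 ≥ 640; DTI 36.8% > 36%; LTV 61.4% ≤ 90% → does not qualify.
Product B: score 760 ≥ 660; DTI 36.8% > 36%; LTV 61.4% ≤ 90%; employment 38 ≥ 6 mo → does not qualify.
Product C: score 760 ≥ 660; DTI 36.8% ≤ 45%; LTV 61.4% ≤ 90%; employment 38 ≥ 6 mo; reserves 3.6 ≥ 2 mo → qualifies.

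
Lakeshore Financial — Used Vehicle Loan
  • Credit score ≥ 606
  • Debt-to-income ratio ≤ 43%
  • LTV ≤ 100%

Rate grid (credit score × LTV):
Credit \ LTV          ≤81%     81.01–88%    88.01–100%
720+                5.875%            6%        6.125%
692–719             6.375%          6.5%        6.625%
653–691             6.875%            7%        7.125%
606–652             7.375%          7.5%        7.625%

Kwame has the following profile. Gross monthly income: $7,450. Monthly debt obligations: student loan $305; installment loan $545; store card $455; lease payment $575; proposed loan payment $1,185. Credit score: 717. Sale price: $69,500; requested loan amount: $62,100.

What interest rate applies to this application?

6.625%

Credit score 717 ≥ 606; Total monthly debts = (305 + 545 + 455 + 575 + 1,185) = 3,065. DTI: 3,065 ÷ 7,450 = 41.1%, within the 43% cap
Loan-to-value = 62,100/69,500 = 89.4% — pass (100% max)
Score 717 is in the 692–719 band; LTV 89.4% is in the 88.01–100% band → 6.625%.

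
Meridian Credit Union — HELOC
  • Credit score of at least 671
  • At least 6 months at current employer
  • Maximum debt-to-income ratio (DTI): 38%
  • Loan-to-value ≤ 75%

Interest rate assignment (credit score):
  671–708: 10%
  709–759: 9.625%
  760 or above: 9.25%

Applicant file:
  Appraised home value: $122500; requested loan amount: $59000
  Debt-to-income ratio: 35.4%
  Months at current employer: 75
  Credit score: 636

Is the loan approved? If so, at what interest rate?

Credit score 636 < 671 (below minimum)
Employment 75 ≥ 6 months
LTV: 59,000 ÷ 122,500 = 48.2%, within 75% cap
DTI 35.4% is within the 38% limit
Not all requirements met → denied.

Denied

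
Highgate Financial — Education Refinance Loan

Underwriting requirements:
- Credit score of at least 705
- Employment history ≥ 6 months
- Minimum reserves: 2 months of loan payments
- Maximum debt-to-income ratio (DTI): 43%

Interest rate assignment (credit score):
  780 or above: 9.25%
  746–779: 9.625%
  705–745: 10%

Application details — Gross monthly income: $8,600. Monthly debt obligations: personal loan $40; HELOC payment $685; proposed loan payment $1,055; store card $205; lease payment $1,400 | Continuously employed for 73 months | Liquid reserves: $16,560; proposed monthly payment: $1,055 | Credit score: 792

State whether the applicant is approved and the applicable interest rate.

Credit score 792 ≥ 705 (meets minimum)
Total monthly debts = (40 + 685 + 1,055 + 205 + 1,400) = 3,385. DTI: 3,385 ÷ 8,600 = 39.4%, within the 43% cap
Reserves = 16,560/1,055 = 15.7 months ≥ 2
Employment 73 ≥ 6 months
All requirements met. Score 792 falls in the 780 or above tier → 9.25%.

Approved at 9.25%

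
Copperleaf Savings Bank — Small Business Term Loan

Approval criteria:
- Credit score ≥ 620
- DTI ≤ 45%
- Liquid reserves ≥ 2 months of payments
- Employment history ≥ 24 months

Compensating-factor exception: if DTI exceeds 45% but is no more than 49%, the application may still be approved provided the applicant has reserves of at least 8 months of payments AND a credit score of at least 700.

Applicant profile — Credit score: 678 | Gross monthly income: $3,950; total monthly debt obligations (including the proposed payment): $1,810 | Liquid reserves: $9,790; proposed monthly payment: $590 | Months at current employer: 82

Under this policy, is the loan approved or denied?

Denied

Credit score 678 ≥ 620 (meets base)
DTI = 1,810/3,950 = 45.8% > 45% — standard DTI limit exceeded.
Liquid reserves cover 9,790/590 = 16.6 months — ≥ 2 required
Employment 82 ≥ 24 months
DTI 45.8% is within the 45%–49% exception band; checking compensating factors.
Override check — reserves: 16.6 mo (ok); score: 678 (below 700).
Override conditions not both satisfied; exception does not apply.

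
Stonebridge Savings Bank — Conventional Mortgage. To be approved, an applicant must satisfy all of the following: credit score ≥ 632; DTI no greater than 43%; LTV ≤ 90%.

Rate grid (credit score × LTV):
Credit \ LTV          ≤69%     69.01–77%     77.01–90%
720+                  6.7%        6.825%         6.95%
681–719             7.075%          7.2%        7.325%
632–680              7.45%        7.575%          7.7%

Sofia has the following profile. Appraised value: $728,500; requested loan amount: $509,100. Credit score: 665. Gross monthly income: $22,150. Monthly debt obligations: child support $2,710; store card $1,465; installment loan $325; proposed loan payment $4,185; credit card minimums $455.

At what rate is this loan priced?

Credit score 665 ≥ 632; Total monthly debts = (2,710 + 1,465 + 325 + 4,185 + 455) = 9,140. DTI = 9,140/22,150 = 41.3% ≤ 43%
LTV = 509,100/728,500 = 69.9% ≤ 90%
Row: 665 falls in 632–680. Column: 69.9% falls in 69.01–77%. Rate = 7.575%.

7.575%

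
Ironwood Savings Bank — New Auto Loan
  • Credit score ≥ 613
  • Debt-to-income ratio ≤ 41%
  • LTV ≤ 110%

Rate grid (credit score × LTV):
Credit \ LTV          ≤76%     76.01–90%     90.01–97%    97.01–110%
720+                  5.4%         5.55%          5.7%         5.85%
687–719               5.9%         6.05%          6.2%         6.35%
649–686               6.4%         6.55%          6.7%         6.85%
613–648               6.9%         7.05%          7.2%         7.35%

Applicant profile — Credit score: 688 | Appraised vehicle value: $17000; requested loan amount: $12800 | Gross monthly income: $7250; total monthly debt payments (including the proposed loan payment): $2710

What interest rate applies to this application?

5.9%

Credit score 688 ≥ 613; DTI = 2,710/7,250 = 37.4% ≤ 41%
LTV: 12,800 ÷ 17,000 = 75.3%, within 110% cap
Score 688 is in the 687–719 band; LTV 75.3% is in the ≤76% band → 5.9%.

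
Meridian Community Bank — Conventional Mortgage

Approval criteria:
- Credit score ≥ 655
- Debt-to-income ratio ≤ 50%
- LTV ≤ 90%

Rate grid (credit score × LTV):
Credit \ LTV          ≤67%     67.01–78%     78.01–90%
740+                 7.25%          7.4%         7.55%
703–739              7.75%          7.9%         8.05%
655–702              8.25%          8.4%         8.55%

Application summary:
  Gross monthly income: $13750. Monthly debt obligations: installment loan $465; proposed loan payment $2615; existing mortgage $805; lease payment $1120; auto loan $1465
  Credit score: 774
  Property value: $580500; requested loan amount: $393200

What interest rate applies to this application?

7.4%

Credit score 774 ≥ 655; Total monthly debts = (465 + 2,615 + 805 + 1,120 + 1,465) = 6,470. DTI: 6,470 ÷ 13,750 = 47.1%, within the 50% cap
Loan-to-value = 393,200/580,500 = 67.7% — pass (90% max)
Credit 774 → row 740+; LTV 67.7% → column 67.01–78%. Grid cell → 7.4%.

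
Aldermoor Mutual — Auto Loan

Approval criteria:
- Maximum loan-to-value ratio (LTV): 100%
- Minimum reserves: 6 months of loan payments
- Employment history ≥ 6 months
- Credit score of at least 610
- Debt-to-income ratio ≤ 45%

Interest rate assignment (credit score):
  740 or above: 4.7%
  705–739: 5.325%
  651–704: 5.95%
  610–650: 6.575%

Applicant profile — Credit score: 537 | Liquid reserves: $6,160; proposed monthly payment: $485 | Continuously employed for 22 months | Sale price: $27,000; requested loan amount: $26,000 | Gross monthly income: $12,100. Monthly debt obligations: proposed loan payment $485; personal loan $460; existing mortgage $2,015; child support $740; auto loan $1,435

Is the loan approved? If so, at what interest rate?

Denied

Credit score 537 < 610 (below minimum)
LTV: 26,000 ÷ 27,000 = 96.3%, within 100% cap
Total monthly debts = (485 + 460 + 2,015 + 740 + 1,435) = 5,135. DTI: 5,135 ÷ 12,100 = 42.4%, within the 45% cap
Reserves: 6,160 ÷ 485 = 12.7 months (meets 6-month minimum)
Employment 22 ≥ 6 months
Not all requirements met → denied.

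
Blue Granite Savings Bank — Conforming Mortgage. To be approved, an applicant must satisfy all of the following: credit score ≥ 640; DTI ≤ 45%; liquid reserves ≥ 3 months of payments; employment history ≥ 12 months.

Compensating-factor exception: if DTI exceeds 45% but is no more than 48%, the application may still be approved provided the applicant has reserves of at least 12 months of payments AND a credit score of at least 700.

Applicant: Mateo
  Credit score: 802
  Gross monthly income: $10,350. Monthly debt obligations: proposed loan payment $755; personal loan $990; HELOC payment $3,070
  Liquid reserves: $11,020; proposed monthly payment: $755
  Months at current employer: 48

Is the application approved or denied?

Credit score 802 ≥ 640 (meets base)
Total debts = (755 + 990 + 3,070) = 4,815. DTI: 4,815 ÷ 10,350 = 46.5%, over the 45% base limit.
Liquid reserves cover 11,020/755 = 14.6 months — ≥ 3 required
Employment 48 ≥ 12 months
DTI 46.5% is within the 45%–48% exception band; checking compensating factors.
Override check — reserves: 14.6 mo (ok); score: 802 (ok).
Both override conditions satisfied; DTI exception granted.

Approved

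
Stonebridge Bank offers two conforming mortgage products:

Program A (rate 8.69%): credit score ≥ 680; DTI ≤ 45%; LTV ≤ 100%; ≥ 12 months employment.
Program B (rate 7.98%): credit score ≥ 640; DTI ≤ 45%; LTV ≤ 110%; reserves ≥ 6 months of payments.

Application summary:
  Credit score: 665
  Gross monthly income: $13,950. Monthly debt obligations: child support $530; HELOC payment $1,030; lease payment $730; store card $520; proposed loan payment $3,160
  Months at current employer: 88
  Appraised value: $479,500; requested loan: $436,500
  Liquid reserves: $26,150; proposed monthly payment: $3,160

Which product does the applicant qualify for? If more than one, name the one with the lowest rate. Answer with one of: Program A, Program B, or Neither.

Total debts = (530 + 1,030 + 730 + 520 + 3,160) = 5,970; DTI = 5,970/13,950 = 42.8%.
LTV = 436,500/479,500 = 91%.
Reserves = 26,150/3,160 = 8.3 months.
Program A: score 665 < 680; DTI 42.8% ≤ 45%; LTV 91% ≤ 100%; employment 88 ≥ 12 mo → does not qualify.
Program B: score 665 ≥ 640; DTI 42.8% ≤ 45%; LTV 91% ≤ 110%; reserves 8.3 ≥ 6 mo → qualifies.

Program B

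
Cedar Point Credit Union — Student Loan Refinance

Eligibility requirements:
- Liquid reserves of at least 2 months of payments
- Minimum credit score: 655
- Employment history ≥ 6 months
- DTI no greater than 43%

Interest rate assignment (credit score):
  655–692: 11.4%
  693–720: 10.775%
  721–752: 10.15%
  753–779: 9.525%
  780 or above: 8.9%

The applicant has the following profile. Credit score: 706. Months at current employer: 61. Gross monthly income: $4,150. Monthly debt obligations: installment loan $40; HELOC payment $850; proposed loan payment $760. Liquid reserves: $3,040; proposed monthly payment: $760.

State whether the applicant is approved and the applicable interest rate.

Approved at 10.775%

Credit score 706 ≥ 655 (meets minimum)
Total monthly debts = (40 + 850 + 760) = 1,650. DTI: 1,650 ÷ 4,150 = 39.8%, within the 43% cap
Employment 61 ≥ 6 months
Reserves = 3,040/760 = 4.0 months ≥ 2
All requirements met. Score 706 falls in the 693–720 tier → 10.775%.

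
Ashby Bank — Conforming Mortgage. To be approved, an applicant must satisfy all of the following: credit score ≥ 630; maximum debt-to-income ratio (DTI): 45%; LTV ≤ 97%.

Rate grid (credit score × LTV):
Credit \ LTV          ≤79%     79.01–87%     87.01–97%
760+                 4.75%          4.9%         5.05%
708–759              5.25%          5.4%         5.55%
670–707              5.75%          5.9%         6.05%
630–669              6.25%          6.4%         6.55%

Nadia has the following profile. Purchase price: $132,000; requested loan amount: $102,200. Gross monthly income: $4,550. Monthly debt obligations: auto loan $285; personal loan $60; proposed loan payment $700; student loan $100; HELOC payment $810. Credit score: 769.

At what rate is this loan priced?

4.75%

Credit score 769 ≥ 630; Total monthly debts = (285 + 60 + 700 + 100 + 810) = 1,955. DTI = 1,955/4,550 = 43% ≤ 45%
LTV = 102,200/132,000 = 77.4% ≤ 97%
Row: 769 falls in 760+. Column: 77.4% falls in ≤79%. Rate = 4.75%.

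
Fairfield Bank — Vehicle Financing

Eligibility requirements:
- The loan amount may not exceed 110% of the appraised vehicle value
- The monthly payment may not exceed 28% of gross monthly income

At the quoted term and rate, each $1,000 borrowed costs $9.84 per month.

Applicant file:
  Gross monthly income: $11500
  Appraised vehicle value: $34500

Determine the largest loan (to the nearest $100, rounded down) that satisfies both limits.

$37,900

Payment cap: 28% × $11,500 = $3,220/month.
At $9.84 per $1,000, that supports 3,220/9.84 × 1,000 ≈ $327,235 → $327,200.
LTV cap: 110% × $34,500 = $37,950 → $37,900.
Binding constraint: loan-to-value.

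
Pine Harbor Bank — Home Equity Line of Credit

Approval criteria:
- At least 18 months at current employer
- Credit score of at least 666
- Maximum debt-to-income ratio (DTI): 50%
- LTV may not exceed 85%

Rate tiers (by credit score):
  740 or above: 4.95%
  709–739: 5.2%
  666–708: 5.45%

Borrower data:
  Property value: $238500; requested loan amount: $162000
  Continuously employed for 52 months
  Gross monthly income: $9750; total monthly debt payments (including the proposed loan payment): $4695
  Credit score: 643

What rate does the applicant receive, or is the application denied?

Credit score 643 < 666 (below minimum)
DTI = 4,695/9,750 = 48.2% ≤ 50%
LTV = 162,000/238,500 = 67.9% ≤ 85%
Employment 52 ≥ 18 months
Not all requirements met → denied.

Denied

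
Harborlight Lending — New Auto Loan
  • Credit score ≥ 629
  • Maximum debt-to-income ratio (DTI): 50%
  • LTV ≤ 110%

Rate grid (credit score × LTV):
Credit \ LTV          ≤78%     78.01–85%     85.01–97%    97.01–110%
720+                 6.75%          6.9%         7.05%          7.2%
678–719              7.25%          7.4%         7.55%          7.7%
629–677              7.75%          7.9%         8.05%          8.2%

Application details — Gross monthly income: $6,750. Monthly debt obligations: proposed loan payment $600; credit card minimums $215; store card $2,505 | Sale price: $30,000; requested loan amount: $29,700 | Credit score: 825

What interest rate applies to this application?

Credit score 825 ≥ 629; Total monthly debts = (600 + 215 + 2,505) = 3,320. Debt-to-income = 3,320/6,750 = 49.2% — meets 50% limit
LTV: 29,700 ÷ 30,000 = 99%, within 110% cap
Row: 825 falls in 720+. Column: 99% falls in 97.01–110%. Rate = 7.2%.

7.2%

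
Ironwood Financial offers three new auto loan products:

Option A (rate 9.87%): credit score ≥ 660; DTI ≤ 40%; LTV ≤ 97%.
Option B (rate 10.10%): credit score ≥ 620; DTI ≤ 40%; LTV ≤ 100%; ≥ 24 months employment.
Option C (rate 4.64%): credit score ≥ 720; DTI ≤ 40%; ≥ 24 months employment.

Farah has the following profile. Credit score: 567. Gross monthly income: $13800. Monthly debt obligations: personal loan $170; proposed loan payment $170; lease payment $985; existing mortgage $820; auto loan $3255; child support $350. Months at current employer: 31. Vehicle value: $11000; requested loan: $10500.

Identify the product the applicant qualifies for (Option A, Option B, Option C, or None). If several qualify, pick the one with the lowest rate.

None

Total debts = (170 + 170 + 985 + 820 + 3,255 + 350) = 5,750; DTI = 5,750/13,800 = 41.7%.
LTV = 10,500/11,000 = 95.5%.
Option A: score 567 < 660; DTI 41.7% > 40%; LTV 95.5% ≤ 97% → does not qualify.
Option B: score 567 < 620; DTI 41.7% > 40%; LTV 95.5% ≤ 100%; employment 31 ≥ 24 mo → does not qualify.
Option C: score 567 < 720; DTI 41.7% > 40%; employment 31 ≥ 24 mo → does not qualify.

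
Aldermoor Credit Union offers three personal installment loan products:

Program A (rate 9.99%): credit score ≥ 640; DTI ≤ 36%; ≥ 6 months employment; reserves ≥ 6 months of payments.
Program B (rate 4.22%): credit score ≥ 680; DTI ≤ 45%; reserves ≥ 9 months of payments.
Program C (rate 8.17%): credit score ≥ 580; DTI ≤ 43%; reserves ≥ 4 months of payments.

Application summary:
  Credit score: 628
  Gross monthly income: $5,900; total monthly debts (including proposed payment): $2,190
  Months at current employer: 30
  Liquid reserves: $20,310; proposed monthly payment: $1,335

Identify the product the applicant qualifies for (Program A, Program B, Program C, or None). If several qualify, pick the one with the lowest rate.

Program C

DTI = 2,190/5,900 = 37.1%.
Reserves = 20,310/1,335 = 15.2 months.
Program A: score 628 < 640; DTI 37.1% > 36%; employment 30 ≥ 6 mo; reserves 15.2 ≥ 6 mo → does not qualify.
Program B: score 628 < 680; DTI 37.1% ≤ 45%; reserves 15.2 ≥ 9 mo → does not qualify.
Program C: score 628 ≥ 580; DTI 37.1% ≤ 43%; reserves 15.2 ≥ 4 mo → qualifies.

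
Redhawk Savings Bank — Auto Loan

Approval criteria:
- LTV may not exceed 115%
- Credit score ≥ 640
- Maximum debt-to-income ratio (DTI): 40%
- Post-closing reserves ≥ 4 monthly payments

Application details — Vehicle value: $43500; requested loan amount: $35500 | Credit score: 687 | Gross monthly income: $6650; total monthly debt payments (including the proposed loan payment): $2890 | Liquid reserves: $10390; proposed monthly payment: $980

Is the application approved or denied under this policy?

Denied

Loan-to-value = 35,500/43,500 = 81.6% — pass (115% max)
Credit score 687 ≥ 640 (meets)
DTI = 2,890/6,650 = 43.5% > 40%
Liquid reserves cover 10,390/980 = 10.6 months — ≥ 4 required
Fails on DTI.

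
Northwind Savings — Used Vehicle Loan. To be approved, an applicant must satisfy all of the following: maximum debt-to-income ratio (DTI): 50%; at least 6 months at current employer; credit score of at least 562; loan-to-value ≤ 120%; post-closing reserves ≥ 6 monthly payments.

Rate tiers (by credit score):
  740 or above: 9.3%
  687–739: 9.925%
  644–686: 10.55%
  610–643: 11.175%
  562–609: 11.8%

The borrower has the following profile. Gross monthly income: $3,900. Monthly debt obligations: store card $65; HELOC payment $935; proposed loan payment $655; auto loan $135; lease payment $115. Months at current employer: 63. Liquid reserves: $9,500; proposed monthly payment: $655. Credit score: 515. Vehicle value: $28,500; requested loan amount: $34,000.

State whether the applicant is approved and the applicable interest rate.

Credit score 515 < 562 (below minimum)
LTV: 34,000 ÷ 28,500 = 119.3%, within 120% cap
Employment 63 ≥ 6 months
Reserves: 9,500 ÷ 655 = 14.5 months (meets 6-month minimum)
Total monthly debts = (65 + 935 + 655 + 135 + 115) = 1,905. Debt-to-income = 1,905/3,900 = 48.8% — meets 50% limit
Not all requirements met → denied.

Denied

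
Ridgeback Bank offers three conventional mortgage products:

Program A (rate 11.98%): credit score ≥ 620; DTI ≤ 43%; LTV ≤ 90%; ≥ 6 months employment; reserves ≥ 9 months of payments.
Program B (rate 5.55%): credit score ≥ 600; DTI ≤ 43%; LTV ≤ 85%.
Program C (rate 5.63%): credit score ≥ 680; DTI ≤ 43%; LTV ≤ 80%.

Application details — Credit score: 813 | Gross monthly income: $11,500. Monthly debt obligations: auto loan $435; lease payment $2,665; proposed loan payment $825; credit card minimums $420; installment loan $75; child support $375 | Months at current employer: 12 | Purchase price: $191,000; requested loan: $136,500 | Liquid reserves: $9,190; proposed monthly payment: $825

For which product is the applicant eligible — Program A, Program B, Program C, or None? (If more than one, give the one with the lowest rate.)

Program B

Total debts = (435 + 2,665 + 825 + 420 + 75 + 375) = 4,795; DTI = 4,795/11,500 = 41.7%.
LTV = 136,500/191,000 = 71.5%.
Reserves = 9,190/825 = 11.1 months.
Program A: score 813 ≥ 620; DTI 41.7% ≤ 43%; LTV 71.5% ≤ 90%; employment 12 ≥ 6 mo; reserves 11.1 ≥ 9 mo → qualifies.
Program B: score 813 ≥ 600; DTI 41.7% ≤ 43%; LTV 71.5% ≤ 85% → qualifies.
Program C: score 813 ≥ 680; DTI 41.7% ≤ 43%; LTV 71.5% ≤ 80% → qualifies.
Qualifying: Program A, Program B, Program C. Lowest rate is 5.55% → Program B.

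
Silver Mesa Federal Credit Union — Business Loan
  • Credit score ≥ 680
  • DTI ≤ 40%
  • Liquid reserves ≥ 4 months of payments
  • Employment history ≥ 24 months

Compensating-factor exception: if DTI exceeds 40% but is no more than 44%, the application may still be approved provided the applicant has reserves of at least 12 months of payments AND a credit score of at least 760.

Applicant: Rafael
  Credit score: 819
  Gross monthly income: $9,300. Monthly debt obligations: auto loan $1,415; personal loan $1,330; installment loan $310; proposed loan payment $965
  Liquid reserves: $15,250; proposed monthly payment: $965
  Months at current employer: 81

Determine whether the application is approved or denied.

Approved

Credit score 819 ≥ 680 (meets base)
Total debts = (1,415 + 1,330 + 310 + 965) = 4,020. DTI: 4,020 ÷ 9,300 = 43.2%, over the 40% base limit.
Reserves = 15,250/965 = 15.8 months ≥ 4
Employment 81 ≥ 24 months
43.2% falls in the override range (40%–44%), so the compensating-factor test applies.
Override check — reserves: 15.8 mo (ok); score: 819 (ok).
Both compensating conditions met → exception applies.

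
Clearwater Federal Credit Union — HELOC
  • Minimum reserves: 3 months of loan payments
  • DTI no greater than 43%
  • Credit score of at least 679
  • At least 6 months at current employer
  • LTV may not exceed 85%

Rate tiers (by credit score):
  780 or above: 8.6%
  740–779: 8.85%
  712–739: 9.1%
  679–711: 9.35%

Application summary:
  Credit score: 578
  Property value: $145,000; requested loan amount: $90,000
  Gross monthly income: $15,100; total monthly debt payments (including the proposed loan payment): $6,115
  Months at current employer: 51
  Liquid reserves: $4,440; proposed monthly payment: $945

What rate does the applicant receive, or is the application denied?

Credit score 578 < 679 (below minimum)
Employment 51 ≥ 6 months
DTI: 6,115 ÷ 15,100 = 40.5%, within the 43% cap
Reserves: 4,440 ÷ 945 = 4.7 months (meets 3-month minimum)
LTV: 90,000 ÷ 145,000 = 62.1%, within 85% cap
Not all requirements met → denied.

Denied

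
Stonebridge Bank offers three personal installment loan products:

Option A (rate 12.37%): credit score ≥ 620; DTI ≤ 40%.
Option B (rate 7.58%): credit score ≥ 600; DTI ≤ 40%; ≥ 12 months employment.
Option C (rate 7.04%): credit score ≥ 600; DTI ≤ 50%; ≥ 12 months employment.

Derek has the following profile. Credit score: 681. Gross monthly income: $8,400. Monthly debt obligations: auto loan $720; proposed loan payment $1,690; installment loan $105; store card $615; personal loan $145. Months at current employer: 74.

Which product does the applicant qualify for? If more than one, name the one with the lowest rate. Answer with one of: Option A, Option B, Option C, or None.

Total debts = (720 + 1,690 + 105 + 615 + 145) = 3,275; DTI = 3,275/8,400 = 39%.
Option A: score 681 ≥ 620; DTI 39% ≤ 40% → qualifies.
Option B: score 681 ≥ 600; DTI 39% ≤ 40%; employment 74 ≥ 12 mo → qualifies.
Option C: score 681 ≥ 600; DTI 39% ≤ 50%; employment 74 ≥ 12 mo → qualifies.
Qualifying: Option A, Option B, Option C. Lowest rate is 7.04% → Option C.

Option C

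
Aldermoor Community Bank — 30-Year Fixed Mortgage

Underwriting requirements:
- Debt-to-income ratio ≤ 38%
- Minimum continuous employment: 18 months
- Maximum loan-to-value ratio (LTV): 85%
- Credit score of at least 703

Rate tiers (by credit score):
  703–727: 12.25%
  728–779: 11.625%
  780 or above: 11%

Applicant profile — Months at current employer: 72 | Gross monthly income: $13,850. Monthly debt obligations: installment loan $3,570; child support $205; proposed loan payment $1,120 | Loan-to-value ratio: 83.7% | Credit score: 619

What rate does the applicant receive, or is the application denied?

Credit score 619 < 703 (below minimum)
LTV 83.7% — within 85%
Total monthly debts = (3,570 + 205 + 1,120) = 4,895. DTI = 4,895/13,850 = 35.3% ≤ 38%
Employment 72 ≥ 18 months
Not all requirements met → denied.

Denied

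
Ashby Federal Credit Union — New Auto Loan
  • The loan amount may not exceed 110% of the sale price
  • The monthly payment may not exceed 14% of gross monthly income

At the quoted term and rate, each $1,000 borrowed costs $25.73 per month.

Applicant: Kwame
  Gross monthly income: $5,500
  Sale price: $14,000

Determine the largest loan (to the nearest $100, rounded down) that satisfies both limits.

$15,400

Payment cap: 14% × $5,500 = $770/month.
At $25.73 per $1,000, that supports 770/25.73 × 1,000 ≈ $29,926 → $29,900.
LTV cap: 110% × $14,000 = $15,400 → $15,400.
Binding constraint: loan-to-value.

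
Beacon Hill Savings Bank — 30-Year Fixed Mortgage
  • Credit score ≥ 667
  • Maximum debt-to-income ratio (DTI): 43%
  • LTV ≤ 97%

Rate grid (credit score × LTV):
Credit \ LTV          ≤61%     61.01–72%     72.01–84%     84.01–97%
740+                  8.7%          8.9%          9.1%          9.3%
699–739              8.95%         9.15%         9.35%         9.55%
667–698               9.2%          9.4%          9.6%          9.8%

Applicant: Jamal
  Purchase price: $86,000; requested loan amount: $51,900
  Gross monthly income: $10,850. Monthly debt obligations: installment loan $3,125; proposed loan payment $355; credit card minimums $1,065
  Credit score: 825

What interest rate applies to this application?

Credit score 825 ≥ 667; Total monthly debts = (3,125 + 355 + 1,065) = 4,545. DTI = 4,545/10,850 = 41.9% ≤ 43%
LTV: 51,900 ÷ 86,000 = 60.3%, within 97% cap
Score 825 is in the 740+ band; LTV 60.3% is in the ≤61% band → 8.7%.

8.7%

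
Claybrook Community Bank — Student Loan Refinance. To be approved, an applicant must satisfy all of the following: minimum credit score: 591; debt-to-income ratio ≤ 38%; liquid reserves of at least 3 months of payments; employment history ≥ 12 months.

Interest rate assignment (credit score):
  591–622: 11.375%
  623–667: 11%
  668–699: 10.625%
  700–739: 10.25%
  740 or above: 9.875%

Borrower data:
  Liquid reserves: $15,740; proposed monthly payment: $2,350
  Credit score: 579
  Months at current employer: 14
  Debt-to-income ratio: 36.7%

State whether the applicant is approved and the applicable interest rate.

Credit score 579 < 591 (below minimum)
Employment 14 ≥ 12 months
DTI 36.7% is within the 38% limit
Reserves = 15,740/2,350 = 6.7 months ≥ 3
Not all requirements met → denied.

Denied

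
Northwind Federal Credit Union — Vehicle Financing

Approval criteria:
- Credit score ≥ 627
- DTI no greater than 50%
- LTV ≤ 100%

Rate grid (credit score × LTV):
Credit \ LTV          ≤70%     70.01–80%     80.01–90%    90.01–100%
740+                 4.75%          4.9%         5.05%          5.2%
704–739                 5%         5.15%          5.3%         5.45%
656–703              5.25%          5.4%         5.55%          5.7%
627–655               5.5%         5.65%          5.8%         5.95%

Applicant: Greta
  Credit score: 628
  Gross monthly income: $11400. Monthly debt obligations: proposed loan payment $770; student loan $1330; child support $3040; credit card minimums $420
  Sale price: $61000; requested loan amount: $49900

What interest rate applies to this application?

5.8%

Credit score 628 ≥ 627; Total monthly debts = (770 + 1,330 + 3,040 + 420) = 5,560. Debt-to-income = 5,560/11,400 = 48.8% — meets 50% limit
Loan-to-value = 49,900/61,000 = 81.8% — pass (100% max)
Row: 628 falls in 627–655. Column: 81.8% falls in 80.01–90%. Rate = 5.8%.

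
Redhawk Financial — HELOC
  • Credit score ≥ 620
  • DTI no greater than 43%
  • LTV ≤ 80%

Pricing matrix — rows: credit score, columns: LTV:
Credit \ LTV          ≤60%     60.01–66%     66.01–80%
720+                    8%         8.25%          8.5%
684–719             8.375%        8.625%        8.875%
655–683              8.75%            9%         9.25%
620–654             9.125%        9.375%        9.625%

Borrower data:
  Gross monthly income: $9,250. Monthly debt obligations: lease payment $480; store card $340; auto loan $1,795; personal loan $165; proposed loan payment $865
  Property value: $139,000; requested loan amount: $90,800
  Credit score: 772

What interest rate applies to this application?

8.25%

Credit score 772 ≥ 620; Total monthly debts = (480 + 340 + 1,795 + 165 + 865) = 3,645. DTI = 3,645/9,250 = 39.4% ≤ 43%
Loan-to-value = 90,800/139,000 = 65.3% — pass (80% max)
Credit 772 → row 720+; LTV 65.3% → column 60.01–66%. Grid cell → 8.25%.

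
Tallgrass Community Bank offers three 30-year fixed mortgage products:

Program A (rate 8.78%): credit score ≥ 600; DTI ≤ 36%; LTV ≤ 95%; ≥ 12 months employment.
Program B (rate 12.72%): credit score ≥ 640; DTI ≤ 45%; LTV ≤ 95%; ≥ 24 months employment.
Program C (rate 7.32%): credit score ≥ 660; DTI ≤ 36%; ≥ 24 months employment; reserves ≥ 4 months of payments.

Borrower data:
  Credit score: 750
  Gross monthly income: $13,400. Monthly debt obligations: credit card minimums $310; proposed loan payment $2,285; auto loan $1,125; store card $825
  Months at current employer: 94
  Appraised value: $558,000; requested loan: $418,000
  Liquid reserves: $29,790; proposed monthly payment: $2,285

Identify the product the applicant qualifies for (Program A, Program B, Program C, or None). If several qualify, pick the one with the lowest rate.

Program C

Total debts = (310 + 2,285 + 1,125 + 825) = 4,545; DTI = 4,545/13,400 = 33.9%.
LTV = 418,000/558,000 = 74.9%.
Reserves = 29,790/2,285 = 13.0 months.
Program A: score 750 ≥ 600; DTI 33.9% ≤ 36%; LTV 74.9% ≤ 95%; employment 94 ≥ 12 mo → qualifies.
Program B: score 750 ≥ 640; DTI 33.9% ≤ 45%; LTV 74.9% ≤ 95%; employment 94 ≥ 24 mo → qualifies.
Program C: score 750 ≥ 660; DTI 33.9% ≤ 36%; employment 94 ≥ 24 mo; reserves 13.0 ≥ 4 mo → qualifies.
Qualifying: Program A, Program B, Program C. Lowest rate is 7.32% → Program C.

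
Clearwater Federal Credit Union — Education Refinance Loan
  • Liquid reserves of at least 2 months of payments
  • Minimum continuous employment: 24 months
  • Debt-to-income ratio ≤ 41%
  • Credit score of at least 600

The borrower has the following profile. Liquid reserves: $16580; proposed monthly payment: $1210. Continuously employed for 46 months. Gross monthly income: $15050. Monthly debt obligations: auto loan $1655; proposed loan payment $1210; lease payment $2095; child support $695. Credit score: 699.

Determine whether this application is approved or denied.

Approved

Reserves = 16,580/1,210 = 13.7 months ≥ 2
Employment 46 ≥ 24 months
Total monthly debts = (1,655 + 1,210 + 2,095 + 695) = 5,655. DTI = 5,655/15,050 = 37.6% ≤ 41%
Credit score 699 ≥ 600 (meets)
All criteria satisfied.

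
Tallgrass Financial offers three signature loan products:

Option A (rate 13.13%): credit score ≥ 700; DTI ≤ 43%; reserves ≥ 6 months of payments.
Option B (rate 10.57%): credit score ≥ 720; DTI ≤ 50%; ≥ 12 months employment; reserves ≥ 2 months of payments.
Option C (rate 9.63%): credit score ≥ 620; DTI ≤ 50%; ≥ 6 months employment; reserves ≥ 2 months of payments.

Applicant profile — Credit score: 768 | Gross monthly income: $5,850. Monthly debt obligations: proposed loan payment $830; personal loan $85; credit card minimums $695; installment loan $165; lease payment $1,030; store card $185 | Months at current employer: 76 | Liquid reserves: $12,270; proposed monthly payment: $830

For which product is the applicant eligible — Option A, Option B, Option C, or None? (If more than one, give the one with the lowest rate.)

None

Total debts = (830 + 85 + 695 + 165 + 1,030 + 185) = 2,990; DTI = 2,990/5,850 = 51.1%.
Reserves = 12,270/830 = 14.8 months.
Option A: score 768 ≥ 700; DTI 51.1% > 43%; reserves 14.8 ≥ 6 mo → does not qualify.
Option B: score 768 ≥ 720; DTI 51.1% > 50%; employment 76 ≥ 12 mo; reserves 14.8 ≥ 2 mo → does not qualify.
Option C: score 768 ≥ 620; DTI 51.1% > 50%; employment 76 ≥ 6 mo; reserves 14.8 ≥ 2 mo → does not qualify.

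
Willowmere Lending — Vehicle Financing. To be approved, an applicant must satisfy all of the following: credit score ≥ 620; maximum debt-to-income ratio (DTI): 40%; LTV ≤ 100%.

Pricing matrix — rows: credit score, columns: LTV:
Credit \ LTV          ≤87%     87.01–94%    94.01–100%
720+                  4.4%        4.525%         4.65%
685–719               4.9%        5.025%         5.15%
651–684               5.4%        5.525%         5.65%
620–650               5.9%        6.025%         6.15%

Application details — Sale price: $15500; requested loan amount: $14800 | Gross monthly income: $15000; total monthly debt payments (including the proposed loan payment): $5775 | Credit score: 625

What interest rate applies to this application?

Credit score 625 ≥ 620; DTI: 5,775 ÷ 15,000 = 38.5%, within the 40% cap
LTV = 14,800/15,500 = 95.5% ≤ 100%
Credit 625 → row 620–650; LTV 95.5% → column 94.01–100%. Grid cell → 6.15%.

6.15%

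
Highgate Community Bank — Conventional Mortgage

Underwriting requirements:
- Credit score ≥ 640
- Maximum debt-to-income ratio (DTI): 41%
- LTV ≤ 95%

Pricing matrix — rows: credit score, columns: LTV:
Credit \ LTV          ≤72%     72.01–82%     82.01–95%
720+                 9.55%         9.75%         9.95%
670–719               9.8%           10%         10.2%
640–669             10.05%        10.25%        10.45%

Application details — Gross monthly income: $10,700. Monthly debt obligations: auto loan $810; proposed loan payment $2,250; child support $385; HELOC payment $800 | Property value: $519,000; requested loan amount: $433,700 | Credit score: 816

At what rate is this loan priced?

Credit score 816 ≥ 640; Total monthly debts = (810 + 2,250 + 385 + 800) = 4,245. Debt-to-income = 4,245/10,700 = 39.7% — meets 41% limit
LTV = 433,700/519,000 = 83.6% ≤ 95%
Credit 816 → row 720+; LTV 83.6% → column 82.01–95%. Grid cell → 9.95%.

9.95%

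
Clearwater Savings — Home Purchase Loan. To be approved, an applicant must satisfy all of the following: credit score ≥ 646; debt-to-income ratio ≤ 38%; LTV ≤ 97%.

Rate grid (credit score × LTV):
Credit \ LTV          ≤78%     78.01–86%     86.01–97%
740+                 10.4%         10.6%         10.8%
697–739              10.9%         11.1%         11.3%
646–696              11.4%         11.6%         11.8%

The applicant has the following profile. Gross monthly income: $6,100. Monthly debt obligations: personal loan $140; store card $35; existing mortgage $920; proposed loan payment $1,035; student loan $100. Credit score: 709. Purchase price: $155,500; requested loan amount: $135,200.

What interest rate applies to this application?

Credit score 709 ≥ 646; Total monthly debts = (140 + 35 + 920 + 1,035 + 100) = 2,230. Debt-to-income = 2,230/6,100 = 36.6% — meets 38% limit
LTV: 135,200 ÷ 155,500 = 86.9%, within 97% cap
Row: 709 falls in 697–739. Column: 86.9% falls in 86.01–97%. Rate = 11.3%.

11.3%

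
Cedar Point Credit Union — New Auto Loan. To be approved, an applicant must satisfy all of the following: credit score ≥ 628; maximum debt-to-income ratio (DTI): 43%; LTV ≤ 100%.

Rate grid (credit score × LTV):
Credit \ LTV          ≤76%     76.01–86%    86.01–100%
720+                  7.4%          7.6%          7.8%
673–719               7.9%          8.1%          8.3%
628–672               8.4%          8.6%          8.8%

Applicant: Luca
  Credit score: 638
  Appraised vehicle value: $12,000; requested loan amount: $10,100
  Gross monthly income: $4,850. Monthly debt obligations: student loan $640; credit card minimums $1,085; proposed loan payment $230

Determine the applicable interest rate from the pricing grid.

8.6%

Credit score 638 ≥ 628; Total monthly debts = (640 + 1,085 + 230) = 1,955. DTI = 1,955/4,850 = 40.3% ≤ 43%
LTV: 10,100 ÷ 12,000 = 84.2%, within 100% cap
Row: 638 falls in 628–672. Column: 84.2% falls in 76.01–86%. Rate = 8.6%.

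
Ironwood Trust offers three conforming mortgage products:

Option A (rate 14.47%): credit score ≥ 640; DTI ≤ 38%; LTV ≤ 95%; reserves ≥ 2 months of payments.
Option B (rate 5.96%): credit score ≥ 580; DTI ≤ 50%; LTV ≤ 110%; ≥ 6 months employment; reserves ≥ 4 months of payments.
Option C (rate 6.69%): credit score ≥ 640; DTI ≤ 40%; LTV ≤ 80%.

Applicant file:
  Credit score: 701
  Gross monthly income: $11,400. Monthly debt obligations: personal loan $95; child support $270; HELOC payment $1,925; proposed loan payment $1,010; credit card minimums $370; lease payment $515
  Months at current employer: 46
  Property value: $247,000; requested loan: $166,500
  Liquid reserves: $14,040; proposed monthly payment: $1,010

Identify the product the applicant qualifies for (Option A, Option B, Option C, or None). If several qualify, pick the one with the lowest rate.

Option B

Total debts = (95 + 270 + 1,925 + 1,010 + 370 + 515) = 4,185; DTI = 4,185/11,400 = 36.7%.
LTV = 166,500/247,000 = 67.4%.
Reserves = 14,040/1,010 = 13.9 months.
Option A: score 701 ≥ 640; DTI 36.7% ≤ 38%; LTV 67.4% ≤ 95%; reserves 13.9 ≥ 2 mo → qualifies.
Option B: score 701 ≥ 580; DTI 36.7% ≤ 50%; LTV 67.4% ≤ 110%; employment 46 ≥ 6 mo; reserves 13.9 ≥ 4 mo → qualifies.
Option C: score 701 ≥ 640; DTI 36.7% ≤ 40%; LTV 67.4% ≤ 80% → qualifies.
Qualifying: Option A, Option B, Option C. Lowest rate is 5.96% → Option B.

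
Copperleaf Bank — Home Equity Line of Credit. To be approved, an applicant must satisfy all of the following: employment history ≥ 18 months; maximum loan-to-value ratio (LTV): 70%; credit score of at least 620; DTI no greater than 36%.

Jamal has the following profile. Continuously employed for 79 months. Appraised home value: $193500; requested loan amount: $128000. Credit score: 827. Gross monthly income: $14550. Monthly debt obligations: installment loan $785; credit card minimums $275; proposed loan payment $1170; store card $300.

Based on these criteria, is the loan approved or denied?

Approved

Employment 79 ≥ 18 months
LTV = 128,000/193,500 = 66.1% ≤ 70%
Credit score 827 ≥ 620 (meets)
Total monthly debts = (785 + 275 + 1,170 + 300) = 2,530. Debt-to-income = 2,530/14,550 = 17.4% — meets 36% limit
All criteria satisfied.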